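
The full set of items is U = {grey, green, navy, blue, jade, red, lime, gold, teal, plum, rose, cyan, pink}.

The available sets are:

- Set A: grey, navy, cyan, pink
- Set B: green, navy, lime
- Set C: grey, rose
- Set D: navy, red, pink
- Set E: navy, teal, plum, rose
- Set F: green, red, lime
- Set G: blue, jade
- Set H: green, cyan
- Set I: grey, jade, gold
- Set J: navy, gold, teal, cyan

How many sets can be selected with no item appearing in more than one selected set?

C, D, G, H are pairwise disjoint (C={grey,rose}; D={navy,red,pink}; G={blue,jade}; H={green,cyan}).
Every remaining set overlaps one of these, and no 5 of the listed sets are pairwise disjoint, so 4 is the maximum.

4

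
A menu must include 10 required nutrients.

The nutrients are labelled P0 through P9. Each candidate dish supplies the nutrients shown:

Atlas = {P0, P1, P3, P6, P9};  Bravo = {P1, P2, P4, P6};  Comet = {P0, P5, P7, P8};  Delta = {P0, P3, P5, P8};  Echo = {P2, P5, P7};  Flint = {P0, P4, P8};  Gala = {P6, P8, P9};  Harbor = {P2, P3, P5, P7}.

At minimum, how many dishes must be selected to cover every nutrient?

Atlas and Echo and Flint together: Atlas ∪ Echo ∪ Flint = {P0, P1, P2, P3, P4, P5, P6, P7, P8, P9} — every nutrient is covered.
No 2 of the 8 dishes cover everything (all 28 combinations miss at least one nutrient), so 3 is optimal.

3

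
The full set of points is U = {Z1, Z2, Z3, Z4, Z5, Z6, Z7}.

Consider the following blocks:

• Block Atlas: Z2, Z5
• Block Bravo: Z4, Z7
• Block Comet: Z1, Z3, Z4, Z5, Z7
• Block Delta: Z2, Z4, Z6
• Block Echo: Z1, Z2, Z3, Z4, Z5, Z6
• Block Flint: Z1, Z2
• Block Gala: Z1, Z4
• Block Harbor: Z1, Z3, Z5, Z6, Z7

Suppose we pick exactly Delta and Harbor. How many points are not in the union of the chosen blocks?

Union of Delta, Harbor = {Z1, Z2, Z3, Z4, Z5, Z6, Z7} — that's every point, so 0 are uncovered.

0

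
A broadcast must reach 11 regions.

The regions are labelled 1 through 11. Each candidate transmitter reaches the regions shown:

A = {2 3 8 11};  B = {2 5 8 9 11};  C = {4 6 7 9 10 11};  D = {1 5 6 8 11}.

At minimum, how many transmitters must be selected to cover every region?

3

Take {A, C, D}. Their union is {1, 2, 3, 4, 5, 6, 7, 8, 9, 10, 11}, which is all 11 regions.
Only D contains 1, so D is forced; the remaining 6 regions need at least 2 more transmitters (each remaining transmitter adds at most 4) — so at least 3 transmitters are needed, and 3 is optimal.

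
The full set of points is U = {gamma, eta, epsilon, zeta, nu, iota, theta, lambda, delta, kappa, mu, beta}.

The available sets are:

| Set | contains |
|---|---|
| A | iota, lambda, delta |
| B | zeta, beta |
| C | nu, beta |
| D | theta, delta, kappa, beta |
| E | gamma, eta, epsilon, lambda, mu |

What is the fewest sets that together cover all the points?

5

Take {A, B, C, D, E}. Their union is {gamma, eta, epsilon, zeta, nu, iota, theta, lambda, delta, kappa, mu, beta}, which is all 12 points.
No 4 of the 5 sets cover everything (all 5 combinations miss at least one point), so 5 is optimal.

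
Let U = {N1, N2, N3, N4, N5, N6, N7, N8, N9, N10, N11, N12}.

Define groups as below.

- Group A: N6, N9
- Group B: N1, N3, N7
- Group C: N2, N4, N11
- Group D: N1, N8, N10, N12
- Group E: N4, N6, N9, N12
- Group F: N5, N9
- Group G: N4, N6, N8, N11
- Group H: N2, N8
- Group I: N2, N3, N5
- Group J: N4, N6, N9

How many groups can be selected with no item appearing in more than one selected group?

3

B, E, H are pairwise disjoint (B={N1,N3,N7}; E={N4,N6,N9,N12}; H={N2,N8}).
Every remaining group overlaps one of these, and no 4 of the listed groups are pairwise disjoint, so 3 is the maximum.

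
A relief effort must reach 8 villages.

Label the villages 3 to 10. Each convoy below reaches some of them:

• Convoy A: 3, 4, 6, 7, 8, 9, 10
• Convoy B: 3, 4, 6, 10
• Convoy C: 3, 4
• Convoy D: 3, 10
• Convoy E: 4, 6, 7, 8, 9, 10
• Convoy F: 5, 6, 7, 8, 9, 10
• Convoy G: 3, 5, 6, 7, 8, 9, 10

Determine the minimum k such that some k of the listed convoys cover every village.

2

Take {A, G}. Their union is {3, 4, 5, 6, 7, 8, 9, 10}, which is all 8 villages.
No single convoy has all 8 villages (the largest, A, has 7), so 2 is optimal.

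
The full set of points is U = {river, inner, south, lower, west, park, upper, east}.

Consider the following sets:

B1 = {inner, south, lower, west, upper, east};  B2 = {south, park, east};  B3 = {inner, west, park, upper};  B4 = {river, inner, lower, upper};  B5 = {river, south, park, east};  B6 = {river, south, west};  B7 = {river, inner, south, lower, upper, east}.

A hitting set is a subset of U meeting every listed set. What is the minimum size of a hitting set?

2

The 2 points {inner, south} hit every set.
The sets B2, B4 are pairwise disjoint, so any hitting set needs a separate point for each — at least 2. Hence 2 is optimal.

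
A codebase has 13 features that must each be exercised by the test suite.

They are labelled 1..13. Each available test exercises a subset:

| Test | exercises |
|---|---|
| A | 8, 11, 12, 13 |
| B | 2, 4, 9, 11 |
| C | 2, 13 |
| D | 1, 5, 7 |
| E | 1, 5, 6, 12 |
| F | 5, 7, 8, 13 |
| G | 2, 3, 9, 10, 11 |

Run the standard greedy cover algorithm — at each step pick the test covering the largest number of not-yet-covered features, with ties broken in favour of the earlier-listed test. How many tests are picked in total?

Greedy: pick G (covers 5 new) → pick E (covers 4 new) → pick F (covers 3 new) → pick B (covers 1 new). Total picks: 4.

4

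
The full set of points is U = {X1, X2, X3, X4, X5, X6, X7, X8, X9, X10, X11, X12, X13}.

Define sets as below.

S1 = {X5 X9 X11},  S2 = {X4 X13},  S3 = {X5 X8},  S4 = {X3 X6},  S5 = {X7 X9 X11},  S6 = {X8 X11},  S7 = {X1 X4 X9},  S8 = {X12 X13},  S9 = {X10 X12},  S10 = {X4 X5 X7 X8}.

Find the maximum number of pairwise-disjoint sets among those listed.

5

S2, S3, S4, S5, S9 are pairwise disjoint (S2={X4,X13}; S3={X5,X8}; S4={X3,X6}; S5={X7,X9,X11}; S9={X10,X12}).
Every remaining set overlaps one of these, and no 6 of the listed sets are pairwise disjoint, so 5 is the maximum.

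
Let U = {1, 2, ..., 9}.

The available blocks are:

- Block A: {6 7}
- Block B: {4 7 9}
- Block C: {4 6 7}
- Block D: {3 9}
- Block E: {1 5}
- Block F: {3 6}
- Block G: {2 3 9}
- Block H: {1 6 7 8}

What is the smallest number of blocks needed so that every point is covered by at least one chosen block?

4

Take {C, E, G, H}. Their union is {1, 2, 3, 4, 5, 6, 7, 8, 9}, which is all 9 points.
Only E contains 5, so E is forced; the remaining 7 points need at least 3 more blocks (each remaining block adds at most 3) — so at least 4 blocks are needed, and 4 is optimal.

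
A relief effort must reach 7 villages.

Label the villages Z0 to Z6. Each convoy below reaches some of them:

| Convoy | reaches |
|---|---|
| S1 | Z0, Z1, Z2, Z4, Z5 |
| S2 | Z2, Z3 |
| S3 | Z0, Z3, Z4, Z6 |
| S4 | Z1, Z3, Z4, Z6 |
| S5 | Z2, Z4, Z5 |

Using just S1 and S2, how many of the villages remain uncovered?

Union of S1, S2 = {Z0, Z1, Z2, Z3, Z4, Z5}.
Not covered: Z6 — 1 village.

1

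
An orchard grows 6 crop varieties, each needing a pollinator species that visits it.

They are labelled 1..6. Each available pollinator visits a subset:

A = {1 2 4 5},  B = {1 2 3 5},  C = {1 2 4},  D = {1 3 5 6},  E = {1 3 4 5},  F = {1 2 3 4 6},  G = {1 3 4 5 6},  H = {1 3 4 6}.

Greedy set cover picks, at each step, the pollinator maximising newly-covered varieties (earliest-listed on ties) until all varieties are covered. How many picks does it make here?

2

Greedy: pick F (covers 5 new) → pick A (covers 1 new). Total picks: 2.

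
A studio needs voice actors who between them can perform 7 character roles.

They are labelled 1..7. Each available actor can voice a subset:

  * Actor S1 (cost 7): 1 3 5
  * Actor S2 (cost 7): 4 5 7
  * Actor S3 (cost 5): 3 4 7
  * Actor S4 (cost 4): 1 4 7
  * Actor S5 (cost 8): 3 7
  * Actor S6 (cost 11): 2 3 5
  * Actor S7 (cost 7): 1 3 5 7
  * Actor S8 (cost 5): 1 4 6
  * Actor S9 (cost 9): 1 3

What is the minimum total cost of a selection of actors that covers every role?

S4, S6, S8 together cover every role (S4 ∪ S6 ∪ S8 = {1, 2, 3, 4, 5, 6, 7}); total cost 4 + 11 + 5 = 20.
The greedy pick S4, S1, S8, S6 costs 27; no covering selection beats 20.

20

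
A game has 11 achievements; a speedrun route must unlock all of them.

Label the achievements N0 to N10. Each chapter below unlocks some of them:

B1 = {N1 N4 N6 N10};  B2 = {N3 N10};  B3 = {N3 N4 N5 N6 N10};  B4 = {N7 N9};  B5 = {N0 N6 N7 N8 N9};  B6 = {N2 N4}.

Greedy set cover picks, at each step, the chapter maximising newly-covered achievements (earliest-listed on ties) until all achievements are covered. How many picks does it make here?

Greedy: pick B3 (covers 5 new) → pick B5 (covers 4 new) → pick B1 (covers 1 new) → pick B6 (covers 1 new). Total picks: 4.

4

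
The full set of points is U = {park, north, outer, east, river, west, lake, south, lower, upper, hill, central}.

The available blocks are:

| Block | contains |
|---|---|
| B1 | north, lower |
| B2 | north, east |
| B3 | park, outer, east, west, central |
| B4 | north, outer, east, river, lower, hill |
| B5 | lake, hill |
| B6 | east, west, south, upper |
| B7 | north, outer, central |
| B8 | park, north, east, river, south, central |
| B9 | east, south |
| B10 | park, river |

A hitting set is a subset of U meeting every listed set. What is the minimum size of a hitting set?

4

The 4 points {park, north, lake, south} hit every block.
The blocks B5, B6, B7, B10 are pairwise disjoint, so any hitting set needs a separate point for each — at least 4. Hence 4 is optimal.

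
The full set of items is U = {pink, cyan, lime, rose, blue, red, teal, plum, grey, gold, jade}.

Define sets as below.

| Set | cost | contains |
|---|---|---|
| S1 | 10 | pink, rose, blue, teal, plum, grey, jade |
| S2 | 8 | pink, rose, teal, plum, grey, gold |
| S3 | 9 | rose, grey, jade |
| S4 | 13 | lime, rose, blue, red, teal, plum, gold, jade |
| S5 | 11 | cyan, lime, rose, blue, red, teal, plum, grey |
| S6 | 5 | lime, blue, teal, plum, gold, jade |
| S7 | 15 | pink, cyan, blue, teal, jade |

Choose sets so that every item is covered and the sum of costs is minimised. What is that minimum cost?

24

S2, S5, S6 together cover every item (S2 ∪ S5 ∪ S6 = {pink, cyan, lime, rose, blue, red, teal, plum, grey, gold, jade}); total cost 8 + 11 + 5 = 24.
No covering selection has total cost below 24.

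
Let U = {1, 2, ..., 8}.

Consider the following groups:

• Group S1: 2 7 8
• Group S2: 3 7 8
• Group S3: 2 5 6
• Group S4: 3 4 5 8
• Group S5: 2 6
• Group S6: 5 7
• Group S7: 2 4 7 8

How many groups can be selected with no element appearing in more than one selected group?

S2, S3 are pairwise disjoint (S2={3,7,8}; S3={2,5,6}).
Every remaining group overlaps one of these, and no 3 of the listed groups are pairwise disjoint, so 2 is the maximum.

2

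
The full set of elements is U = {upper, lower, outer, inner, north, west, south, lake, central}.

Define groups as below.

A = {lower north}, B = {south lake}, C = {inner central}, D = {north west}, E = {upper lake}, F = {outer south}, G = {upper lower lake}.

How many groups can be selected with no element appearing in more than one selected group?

C, D, E, F are pairwise disjoint (C={inner,central}; D={north,west}; E={upper,lake}; F={outer,south}).
Every remaining group overlaps one of these, and no 5 of the listed groups are pairwise disjoint, so 4 is the maximum.

4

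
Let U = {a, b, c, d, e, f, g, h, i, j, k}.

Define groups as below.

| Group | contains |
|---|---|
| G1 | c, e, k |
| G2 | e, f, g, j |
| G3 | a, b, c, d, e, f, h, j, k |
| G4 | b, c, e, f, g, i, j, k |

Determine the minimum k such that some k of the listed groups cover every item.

2

G3 and G4 together: G3 ∪ G4 = {a, b, c, d, e, f, g, h, i, j, k} — every item is covered.
No single group has all 11 items (the largest, G3, has 9), so 2 is optimal.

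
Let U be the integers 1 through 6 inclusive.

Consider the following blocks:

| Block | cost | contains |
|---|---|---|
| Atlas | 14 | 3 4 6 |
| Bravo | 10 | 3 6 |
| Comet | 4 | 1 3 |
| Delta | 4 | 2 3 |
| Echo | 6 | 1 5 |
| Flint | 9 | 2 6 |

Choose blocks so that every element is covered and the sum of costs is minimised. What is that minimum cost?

24

Atlas, Delta, Echo together cover every element (Atlas ∪ Delta ∪ Echo = {1, 2, 3, 4, 5, 6}); total cost 14 + 4 + 6 = 24.
The greedy pick Comet, Delta, Echo, Atlas costs 28; no covering selection beats 24.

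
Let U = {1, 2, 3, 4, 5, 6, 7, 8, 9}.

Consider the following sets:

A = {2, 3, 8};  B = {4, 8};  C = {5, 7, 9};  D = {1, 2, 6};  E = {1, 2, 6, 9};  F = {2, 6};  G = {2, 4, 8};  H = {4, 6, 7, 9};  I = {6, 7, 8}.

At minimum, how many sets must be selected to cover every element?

Take {A, C, D, H}. Their union is {1, 2, 3, 4, 5, 6, 7, 8, 9}, which is all 9 elements.
No 3 of the 9 sets cover everything (all 84 combinations miss at least one element), so 4 is optimal.

4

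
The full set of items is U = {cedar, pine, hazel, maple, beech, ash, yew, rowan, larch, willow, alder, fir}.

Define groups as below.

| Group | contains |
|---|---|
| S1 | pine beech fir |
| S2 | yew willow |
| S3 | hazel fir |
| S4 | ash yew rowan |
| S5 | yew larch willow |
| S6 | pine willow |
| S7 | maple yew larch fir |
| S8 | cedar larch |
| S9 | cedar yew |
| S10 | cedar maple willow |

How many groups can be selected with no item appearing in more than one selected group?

S3, S4, S6, S8 are pairwise disjoint (S3={hazel,fir}; S4={ash,yew,rowan}; S6={pine,willow}; S8={cedar,larch}).
Every remaining group overlaps one of these, and no 5 of the listed groups are pairwise disjoint, so 4 is the maximum.

4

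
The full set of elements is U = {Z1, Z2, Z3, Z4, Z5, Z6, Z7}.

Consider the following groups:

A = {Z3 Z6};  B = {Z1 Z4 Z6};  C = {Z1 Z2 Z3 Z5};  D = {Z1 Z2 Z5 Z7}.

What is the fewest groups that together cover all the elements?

3

B, C, and D cover everything between them: the union {Z1, Z2, Z3, Z4, Z5, Z6, Z7} is all of U.
Only B contains Z4, so B is forced; the remaining 4 elements need at least 2 more groups (each remaining group adds at most 3) — so at least 3 groups are needed, and 3 is optimal.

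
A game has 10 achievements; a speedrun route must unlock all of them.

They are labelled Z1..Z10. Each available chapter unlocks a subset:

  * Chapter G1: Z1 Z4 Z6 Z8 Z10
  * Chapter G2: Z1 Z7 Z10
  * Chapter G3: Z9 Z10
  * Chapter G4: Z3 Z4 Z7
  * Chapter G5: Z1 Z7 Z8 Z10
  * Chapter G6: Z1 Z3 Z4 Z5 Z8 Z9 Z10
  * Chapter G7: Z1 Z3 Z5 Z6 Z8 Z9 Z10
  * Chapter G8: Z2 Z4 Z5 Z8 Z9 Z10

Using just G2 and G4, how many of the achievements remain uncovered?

Union of G2, G4 = {Z1, Z3, Z4, Z7, Z10}.
Not covered: Z2, Z5, Z6, Z8, Z9 — 5 achievements.

5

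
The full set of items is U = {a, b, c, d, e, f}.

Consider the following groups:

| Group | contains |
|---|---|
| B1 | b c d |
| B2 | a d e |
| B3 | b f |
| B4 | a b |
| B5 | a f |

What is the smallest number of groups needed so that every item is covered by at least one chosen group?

3

B1 and B2 and B5 together: B1 ∪ B2 ∪ B5 = {a, b, c, d, e, f} — every item is covered.
Only B1 contains c, so B1 is forced; the remaining 3 items need at least 2 more groups (each remaining group adds at most 2) — so at least 3 groups are needed, and 3 is optimal.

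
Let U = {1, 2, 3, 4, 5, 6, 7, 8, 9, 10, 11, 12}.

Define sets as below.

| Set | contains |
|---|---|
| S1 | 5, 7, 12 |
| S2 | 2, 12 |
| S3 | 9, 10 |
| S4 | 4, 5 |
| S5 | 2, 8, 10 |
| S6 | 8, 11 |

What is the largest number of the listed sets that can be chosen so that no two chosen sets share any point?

4

S2, S3, S4, S6 are pairwise disjoint (S2={2,12}; S3={9,10}; S4={4,5}; S6={8,11}).
Every remaining set overlaps one of these, and no 5 of the listed sets are pairwise disjoint, so 4 is the maximum.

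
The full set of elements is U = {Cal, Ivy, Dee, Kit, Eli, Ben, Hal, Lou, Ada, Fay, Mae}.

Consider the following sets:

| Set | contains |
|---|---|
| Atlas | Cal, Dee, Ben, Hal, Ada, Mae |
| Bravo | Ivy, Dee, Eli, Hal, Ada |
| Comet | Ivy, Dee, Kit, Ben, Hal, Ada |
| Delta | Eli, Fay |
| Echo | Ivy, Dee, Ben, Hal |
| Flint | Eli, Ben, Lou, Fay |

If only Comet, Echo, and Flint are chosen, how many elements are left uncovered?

Union of Comet, Echo, Flint = {Ivy, Dee, Kit, Eli, Ben, Hal, Lou, Ada, Fay}.
Not covered: Cal, Mae — 2 elements.

2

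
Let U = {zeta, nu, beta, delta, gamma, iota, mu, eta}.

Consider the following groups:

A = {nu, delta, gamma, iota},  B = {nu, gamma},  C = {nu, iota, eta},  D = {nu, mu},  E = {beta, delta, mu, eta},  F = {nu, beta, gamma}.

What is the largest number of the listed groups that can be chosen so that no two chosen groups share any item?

B, E are pairwise disjoint (B={nu,gamma}; E={beta,delta,mu,eta}).
Every remaining group overlaps one of these, and no 3 of the listed groups are pairwise disjoint, so 2 is the maximum.

2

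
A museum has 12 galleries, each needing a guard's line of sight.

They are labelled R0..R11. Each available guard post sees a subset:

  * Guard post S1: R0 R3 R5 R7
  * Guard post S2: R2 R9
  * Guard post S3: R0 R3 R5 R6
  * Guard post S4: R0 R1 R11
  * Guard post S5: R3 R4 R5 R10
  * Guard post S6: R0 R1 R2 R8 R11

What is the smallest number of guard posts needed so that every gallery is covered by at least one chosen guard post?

5

Take {S1, S2, S3, S5, S6}. Their union is {R0, R1, R2, R3, R4, R5, R6, R7, R8, R9, R10, R11}, which is all 12 galleries.
No 4 of the 6 guard posts cover everything (all 15 combinations miss at least one gallery), so 5 is optimal.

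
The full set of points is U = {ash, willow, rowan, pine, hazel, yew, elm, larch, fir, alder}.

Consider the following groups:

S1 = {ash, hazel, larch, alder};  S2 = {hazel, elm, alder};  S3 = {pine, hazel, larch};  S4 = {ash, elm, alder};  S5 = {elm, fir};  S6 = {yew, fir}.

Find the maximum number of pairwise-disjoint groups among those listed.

S3, S4, S6 are pairwise disjoint (S3={pine,hazel,larch}; S4={ash,elm,alder}; S6={yew,fir}).
Every remaining group overlaps one of these, and no 4 of the listed groups are pairwise disjoint, so 3 is the maximum.

3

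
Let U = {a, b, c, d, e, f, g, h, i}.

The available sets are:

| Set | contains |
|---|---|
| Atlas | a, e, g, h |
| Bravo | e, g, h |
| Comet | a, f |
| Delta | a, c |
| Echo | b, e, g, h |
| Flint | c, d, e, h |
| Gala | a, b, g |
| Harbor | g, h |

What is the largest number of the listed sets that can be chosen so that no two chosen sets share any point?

Delta, Harbor are pairwise disjoint (Delta={a,c}; Harbor={g,h}).
Every remaining set overlaps one of these, and no 3 of the listed sets are pairwise disjoint, so 2 is the maximum.

2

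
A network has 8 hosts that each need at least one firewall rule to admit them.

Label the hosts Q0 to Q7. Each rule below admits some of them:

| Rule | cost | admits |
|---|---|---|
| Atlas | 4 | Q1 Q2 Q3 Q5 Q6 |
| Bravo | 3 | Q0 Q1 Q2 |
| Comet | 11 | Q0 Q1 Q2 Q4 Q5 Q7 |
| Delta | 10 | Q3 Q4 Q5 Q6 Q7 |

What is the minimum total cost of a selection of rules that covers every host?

13

Bravo, Delta together cover every host (Bravo ∪ Delta = {Q0, Q1, Q2, Q3, Q4, Q5, Q6, Q7}); total cost 3 + 10 = 13.
The greedy pick Atlas, Bravo, Delta costs 17; no covering selection beats 13.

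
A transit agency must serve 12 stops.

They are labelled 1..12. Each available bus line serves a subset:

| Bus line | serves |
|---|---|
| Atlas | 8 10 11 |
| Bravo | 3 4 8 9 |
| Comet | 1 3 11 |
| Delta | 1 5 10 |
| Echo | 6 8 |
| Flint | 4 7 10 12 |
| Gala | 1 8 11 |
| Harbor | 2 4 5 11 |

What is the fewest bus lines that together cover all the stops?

5

Take {Bravo, Delta, Echo, Flint, Harbor}. Their union is {1, 2, 3, 4, 5, 6, 7, 8, 9, 10, 11, 12}, which is all 12 stops.
No 4 of the 8 bus lines cover everything (all 70 combinations miss at least one stop), so 5 is optimal.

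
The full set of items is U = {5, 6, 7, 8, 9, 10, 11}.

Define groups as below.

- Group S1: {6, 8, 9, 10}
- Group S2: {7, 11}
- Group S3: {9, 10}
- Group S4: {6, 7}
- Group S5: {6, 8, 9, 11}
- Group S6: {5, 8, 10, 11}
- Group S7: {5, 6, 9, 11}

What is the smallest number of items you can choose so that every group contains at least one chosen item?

Take H = {7, 9, 11}. Each listed group contains at least one of these, so H is a hitting set of size 3.
No choice of 2 items meets every group, so 3 is the minimum.

3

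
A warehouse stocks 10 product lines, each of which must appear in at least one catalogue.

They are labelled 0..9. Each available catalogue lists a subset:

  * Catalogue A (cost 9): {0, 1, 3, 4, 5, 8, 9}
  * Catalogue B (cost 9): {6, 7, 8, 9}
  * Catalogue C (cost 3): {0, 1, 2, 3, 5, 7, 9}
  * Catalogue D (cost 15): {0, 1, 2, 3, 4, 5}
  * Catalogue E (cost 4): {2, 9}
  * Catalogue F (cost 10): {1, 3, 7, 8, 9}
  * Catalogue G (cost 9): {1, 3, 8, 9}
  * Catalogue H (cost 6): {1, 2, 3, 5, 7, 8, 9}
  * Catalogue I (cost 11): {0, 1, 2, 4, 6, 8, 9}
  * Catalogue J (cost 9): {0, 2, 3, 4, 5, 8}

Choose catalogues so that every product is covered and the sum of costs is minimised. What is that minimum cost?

C, I together cover every product (C ∪ I = {0, 1, 2, 3, 4, 5, 6, 7, 8, 9}); total cost 3 + 11 = 14.
No covering selection has total cost below 14.

14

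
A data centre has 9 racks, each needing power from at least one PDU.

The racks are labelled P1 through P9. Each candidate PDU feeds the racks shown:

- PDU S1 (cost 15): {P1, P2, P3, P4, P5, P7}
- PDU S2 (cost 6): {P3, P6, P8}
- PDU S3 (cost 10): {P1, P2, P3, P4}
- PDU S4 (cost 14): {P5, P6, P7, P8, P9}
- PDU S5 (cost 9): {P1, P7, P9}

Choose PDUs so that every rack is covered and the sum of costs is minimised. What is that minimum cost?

24

S3, S4 together cover every rack (S3 ∪ S4 = {P1, P2, P3, P4, P5, P6, P7, P8, P9}); total cost 10 + 14 = 24.
The greedy pick S2, S1, S5 costs 30; no covering selection beats 24.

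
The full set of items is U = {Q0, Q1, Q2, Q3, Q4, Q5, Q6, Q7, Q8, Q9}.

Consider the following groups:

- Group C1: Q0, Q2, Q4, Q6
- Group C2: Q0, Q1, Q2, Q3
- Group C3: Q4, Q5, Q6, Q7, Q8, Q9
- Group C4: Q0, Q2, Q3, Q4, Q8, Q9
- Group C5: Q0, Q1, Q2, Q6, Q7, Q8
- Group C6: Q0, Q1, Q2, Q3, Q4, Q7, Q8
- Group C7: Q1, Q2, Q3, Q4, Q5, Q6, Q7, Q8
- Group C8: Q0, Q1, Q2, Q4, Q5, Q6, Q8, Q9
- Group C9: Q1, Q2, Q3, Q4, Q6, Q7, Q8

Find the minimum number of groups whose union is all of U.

2

Take {C8, C9}. Their union is {Q0, Q1, Q2, Q3, Q4, Q5, Q6, Q7, Q8, Q9}, which is all 10 items.
No single group has all 10 items (the largest, C7, has 8), so 2 is optimal.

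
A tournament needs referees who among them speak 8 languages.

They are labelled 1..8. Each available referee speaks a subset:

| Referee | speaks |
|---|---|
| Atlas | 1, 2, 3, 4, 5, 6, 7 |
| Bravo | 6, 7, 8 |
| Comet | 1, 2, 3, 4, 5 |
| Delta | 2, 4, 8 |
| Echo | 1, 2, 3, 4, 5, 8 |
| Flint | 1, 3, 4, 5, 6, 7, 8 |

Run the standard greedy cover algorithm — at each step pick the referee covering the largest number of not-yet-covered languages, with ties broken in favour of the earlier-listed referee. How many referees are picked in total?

2

Greedy: pick Atlas (covers 7 new) → pick Bravo (covers 1 new). Total picks: 2.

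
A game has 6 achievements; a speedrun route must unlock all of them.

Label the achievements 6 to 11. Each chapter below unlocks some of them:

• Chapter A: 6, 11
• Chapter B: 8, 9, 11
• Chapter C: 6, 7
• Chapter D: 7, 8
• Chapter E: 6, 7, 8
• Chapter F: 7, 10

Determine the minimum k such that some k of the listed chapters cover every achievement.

B and C and F together: B ∪ C ∪ F = {6, 7, 8, 9, 10, 11} — every achievement is covered.
Only B contains 9, so B is forced; the remaining 3 achievements need at least 2 more chapters (each remaining chapter adds at most 2) — so at least 3 chapters are needed, and 3 is optimal.

3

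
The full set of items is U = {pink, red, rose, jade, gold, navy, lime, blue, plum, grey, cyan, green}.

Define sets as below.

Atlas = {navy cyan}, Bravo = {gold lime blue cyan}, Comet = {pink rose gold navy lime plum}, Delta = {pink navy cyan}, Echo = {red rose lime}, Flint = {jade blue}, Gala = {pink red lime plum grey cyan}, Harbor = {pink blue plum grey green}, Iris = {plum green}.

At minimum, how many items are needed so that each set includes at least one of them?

H = {lime, blue, cyan, green} meets every set (each contains at least one member of H), and |H| = 4.
The sets Delta, Echo, Flint, Iris are pairwise disjoint, so any hitting set needs a separate item for each — at least 4. Hence 4 is optimal.

4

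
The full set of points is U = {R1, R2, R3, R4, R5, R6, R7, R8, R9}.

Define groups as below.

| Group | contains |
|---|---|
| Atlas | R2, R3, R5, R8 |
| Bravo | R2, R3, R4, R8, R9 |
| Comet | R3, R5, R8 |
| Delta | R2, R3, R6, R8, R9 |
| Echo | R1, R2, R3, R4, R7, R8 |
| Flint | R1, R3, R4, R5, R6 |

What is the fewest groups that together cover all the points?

3

Delta and Echo and Flint together: Delta ∪ Echo ∪ Flint = {R1, R2, R3, R4, R5, R6, R7, R8, R9} — every point is covered.
Only Echo contains R7, so Echo is forced; the remaining 3 points need at least 2 more groups (each remaining group adds at most 2) — so at least 3 groups are needed, and 3 is optimal.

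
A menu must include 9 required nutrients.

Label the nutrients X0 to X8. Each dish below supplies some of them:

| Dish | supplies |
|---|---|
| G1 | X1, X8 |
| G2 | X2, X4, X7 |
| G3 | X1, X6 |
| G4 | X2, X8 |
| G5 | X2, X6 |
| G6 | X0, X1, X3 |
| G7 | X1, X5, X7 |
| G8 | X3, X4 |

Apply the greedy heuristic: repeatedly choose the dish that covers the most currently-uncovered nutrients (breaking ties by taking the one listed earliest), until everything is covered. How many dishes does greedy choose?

Greedy: pick G2 (covers 3 new) → pick G6 (covers 3 new) → pick G1 (covers 1 new) → pick G3 (covers 1 new) → pick G7 (covers 1 new). Total picks: 5.

5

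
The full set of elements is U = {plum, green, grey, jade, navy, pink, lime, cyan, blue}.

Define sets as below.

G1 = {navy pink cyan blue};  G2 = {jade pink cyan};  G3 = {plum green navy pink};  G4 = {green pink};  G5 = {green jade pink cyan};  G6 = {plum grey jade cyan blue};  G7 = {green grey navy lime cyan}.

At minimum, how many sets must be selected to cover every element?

3

Take {G1, G6, G7}. Their union is {plum, green, grey, jade, navy, pink, lime, cyan, blue}, which is all 9 elements.
Only G7 contains lime, so G7 is forced; the remaining 4 elements need at least 2 more sets (each remaining set adds at most 3) — so at least 3 sets are needed, and 3 is optimal.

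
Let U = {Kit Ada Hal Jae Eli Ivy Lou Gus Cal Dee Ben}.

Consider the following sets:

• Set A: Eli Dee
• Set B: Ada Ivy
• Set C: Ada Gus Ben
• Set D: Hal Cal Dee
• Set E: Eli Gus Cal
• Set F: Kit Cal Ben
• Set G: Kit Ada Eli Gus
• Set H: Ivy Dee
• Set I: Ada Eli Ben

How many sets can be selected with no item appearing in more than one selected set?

3

A, B, F are pairwise disjoint (A={Eli,Dee}; B={Ada,Ivy}; F={Kit,Cal,Ben}).
Every remaining set overlaps one of these, and no 4 of the listed sets are pairwise disjoint, so 3 is the maximum.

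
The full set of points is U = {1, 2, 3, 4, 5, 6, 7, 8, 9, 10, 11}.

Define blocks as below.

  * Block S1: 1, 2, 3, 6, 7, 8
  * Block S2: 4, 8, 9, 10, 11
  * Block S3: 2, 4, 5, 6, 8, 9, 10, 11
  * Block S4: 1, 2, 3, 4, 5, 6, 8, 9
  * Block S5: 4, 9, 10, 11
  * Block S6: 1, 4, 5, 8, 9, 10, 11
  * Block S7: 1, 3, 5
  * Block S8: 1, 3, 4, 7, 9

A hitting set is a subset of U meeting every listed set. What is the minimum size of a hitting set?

2

The 2 points {3, 10} hit every block.
The blocks S2, S7 are pairwise disjoint, so any hitting set needs a separate point for each — at least 2. Hence 2 is optimal.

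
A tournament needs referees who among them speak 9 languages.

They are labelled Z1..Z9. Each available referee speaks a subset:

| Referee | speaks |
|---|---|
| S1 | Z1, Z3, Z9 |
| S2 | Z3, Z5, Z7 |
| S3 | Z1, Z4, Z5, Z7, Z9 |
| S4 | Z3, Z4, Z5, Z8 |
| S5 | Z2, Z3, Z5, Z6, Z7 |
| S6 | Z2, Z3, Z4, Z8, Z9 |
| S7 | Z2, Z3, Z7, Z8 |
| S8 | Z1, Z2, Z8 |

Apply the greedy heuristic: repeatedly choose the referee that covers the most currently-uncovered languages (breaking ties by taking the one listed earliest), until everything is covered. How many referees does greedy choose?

3

Greedy: pick S3 (covers 5 new) → pick S5 (covers 3 new) → pick S4 (covers 1 new). Total picks: 3.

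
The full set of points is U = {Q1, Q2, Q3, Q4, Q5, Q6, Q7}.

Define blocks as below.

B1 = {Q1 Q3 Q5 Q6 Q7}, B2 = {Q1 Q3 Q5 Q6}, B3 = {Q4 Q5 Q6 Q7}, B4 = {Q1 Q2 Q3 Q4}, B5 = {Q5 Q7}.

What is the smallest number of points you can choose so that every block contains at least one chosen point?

2

Take H = {Q2, Q5}. Each listed block contains at least one of these, so H is a hitting set of size 2.
The blocks B4, B5 are pairwise disjoint, so any hitting set needs a separate point for each — at least 2. Hence 2 is optimal.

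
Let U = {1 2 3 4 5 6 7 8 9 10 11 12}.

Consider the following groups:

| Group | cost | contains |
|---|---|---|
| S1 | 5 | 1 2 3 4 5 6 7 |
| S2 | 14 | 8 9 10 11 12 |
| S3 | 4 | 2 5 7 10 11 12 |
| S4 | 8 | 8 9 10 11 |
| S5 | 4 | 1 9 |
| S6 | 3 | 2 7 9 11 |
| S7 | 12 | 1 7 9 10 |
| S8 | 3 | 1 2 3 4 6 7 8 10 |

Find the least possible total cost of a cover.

10

S3, S6, S8 together cover every item (S3 ∪ S6 ∪ S8 = {1, 2, 3, 4, 5, 6, 7, 8, 9, 10, 11, 12}); total cost 4 + 3 + 3 = 10.
No covering selection has total cost below 10.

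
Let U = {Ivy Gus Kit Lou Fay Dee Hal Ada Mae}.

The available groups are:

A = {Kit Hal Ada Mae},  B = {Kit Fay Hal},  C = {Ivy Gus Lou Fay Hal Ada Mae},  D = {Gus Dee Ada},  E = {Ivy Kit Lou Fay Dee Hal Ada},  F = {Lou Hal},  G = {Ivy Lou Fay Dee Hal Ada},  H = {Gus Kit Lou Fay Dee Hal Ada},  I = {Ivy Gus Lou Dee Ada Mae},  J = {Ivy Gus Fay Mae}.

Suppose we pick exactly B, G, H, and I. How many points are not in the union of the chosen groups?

0

Union of B, G, H, I = {Ivy, Gus, Kit, Lou, Fay, Dee, Hal, Ada, Mae} — that's every point, so 0 are uncovered.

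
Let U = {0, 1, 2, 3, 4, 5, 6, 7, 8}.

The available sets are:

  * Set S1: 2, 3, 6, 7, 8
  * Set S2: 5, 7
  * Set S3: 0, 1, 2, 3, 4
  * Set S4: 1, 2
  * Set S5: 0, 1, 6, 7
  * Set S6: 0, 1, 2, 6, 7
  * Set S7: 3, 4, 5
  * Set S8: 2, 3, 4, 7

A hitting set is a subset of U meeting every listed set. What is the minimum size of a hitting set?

H = {1, 4, 7} meets every set (each contains at least one member of H), and |H| = 3.
No choice of 2 items meets every set, so 3 is the minimum.

3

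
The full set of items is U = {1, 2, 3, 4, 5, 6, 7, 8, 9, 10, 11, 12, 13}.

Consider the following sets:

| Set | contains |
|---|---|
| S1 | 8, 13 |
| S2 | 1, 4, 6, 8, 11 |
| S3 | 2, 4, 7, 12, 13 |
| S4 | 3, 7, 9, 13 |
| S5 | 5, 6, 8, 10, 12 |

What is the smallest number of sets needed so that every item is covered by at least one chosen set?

S2, S3, S4, and S5 cover everything between them: the union {1, 2, 3, 4, 5, 6, 7, 8, 9, 10, 11, 12, 13} is all of U.
No 3 of the 5 sets cover everything (all 10 combinations miss at least one item), so 4 is optimal.

4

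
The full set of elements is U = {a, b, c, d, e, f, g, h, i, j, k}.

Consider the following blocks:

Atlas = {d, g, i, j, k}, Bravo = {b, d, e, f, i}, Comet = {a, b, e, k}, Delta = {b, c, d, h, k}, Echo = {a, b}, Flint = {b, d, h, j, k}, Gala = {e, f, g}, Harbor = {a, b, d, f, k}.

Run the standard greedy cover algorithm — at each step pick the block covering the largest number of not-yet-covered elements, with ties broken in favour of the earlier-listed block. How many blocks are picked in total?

4

Greedy: pick Atlas (covers 5 new) → pick Bravo (covers 3 new) → pick Delta (covers 2 new) → pick Comet (covers 1 new). Total picks: 4.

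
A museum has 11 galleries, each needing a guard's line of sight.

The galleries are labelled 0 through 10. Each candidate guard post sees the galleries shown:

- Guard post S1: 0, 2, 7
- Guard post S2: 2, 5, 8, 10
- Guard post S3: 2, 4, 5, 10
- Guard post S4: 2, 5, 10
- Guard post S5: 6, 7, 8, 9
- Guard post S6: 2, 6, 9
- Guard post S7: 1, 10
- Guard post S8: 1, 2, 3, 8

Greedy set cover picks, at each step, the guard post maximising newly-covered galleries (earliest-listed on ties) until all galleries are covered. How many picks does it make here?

Greedy: pick S2 (covers 4 new) → pick S5 (covers 3 new) → pick S8 (covers 2 new) → pick S1 (covers 1 new) → pick S3 (covers 1 new). Total picks: 5.
(The true minimum cover uses only 4 guard posts, so greedy is not optimal here.)

5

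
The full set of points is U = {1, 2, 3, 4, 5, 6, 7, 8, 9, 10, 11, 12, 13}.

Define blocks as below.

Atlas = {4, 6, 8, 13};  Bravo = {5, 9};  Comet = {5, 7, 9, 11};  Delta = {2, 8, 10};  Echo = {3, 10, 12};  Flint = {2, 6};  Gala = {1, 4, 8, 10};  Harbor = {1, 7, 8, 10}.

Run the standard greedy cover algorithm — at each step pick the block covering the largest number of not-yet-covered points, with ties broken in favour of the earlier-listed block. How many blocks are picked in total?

5

Greedy: pick Atlas (covers 4 new) → pick Comet (covers 4 new) → pick Echo (covers 3 new) → pick Delta (covers 1 new) → pick Gala (covers 1 new). Total picks: 5.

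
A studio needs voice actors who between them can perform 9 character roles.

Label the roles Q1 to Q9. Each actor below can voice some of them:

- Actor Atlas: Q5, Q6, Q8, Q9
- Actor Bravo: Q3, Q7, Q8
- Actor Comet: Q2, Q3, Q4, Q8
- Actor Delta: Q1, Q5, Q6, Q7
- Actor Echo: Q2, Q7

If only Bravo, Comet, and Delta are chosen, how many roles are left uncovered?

Union of Bravo, Comet, Delta = {Q1, Q2, Q3, Q4, Q5, Q6, Q7, Q8}.
Not covered: Q9 — 1 role.

1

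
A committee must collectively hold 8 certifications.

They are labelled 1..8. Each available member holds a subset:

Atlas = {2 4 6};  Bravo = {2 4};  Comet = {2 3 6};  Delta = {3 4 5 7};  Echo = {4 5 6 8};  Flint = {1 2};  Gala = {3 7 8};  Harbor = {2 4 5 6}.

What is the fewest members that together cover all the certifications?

3

Take {Flint, Gala, Harbor}. Their union is {1, 2, 3, 4, 5, 6, 7, 8}, which is all 8 certifications.
Only Flint contains 1, so Flint is forced; the remaining 6 certifications need at least 2 more members (each remaining member adds at most 4) — so at least 3 members are needed, and 3 is optimal.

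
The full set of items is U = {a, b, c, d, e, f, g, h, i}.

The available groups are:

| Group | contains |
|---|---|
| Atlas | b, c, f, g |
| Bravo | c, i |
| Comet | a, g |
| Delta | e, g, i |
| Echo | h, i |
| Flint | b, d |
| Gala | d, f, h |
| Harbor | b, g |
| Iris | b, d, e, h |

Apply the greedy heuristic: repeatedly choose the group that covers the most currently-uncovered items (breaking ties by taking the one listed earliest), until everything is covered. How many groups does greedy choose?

Greedy: pick Atlas (covers 4 new) → pick Iris (covers 3 new) → pick Bravo (covers 1 new) → pick Comet (covers 1 new). Total picks: 4.

4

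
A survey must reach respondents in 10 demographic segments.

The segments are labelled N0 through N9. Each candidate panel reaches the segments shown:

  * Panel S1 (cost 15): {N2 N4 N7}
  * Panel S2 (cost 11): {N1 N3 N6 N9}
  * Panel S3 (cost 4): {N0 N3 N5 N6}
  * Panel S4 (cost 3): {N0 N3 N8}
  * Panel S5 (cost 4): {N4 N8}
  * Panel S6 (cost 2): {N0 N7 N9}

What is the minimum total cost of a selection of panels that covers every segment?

33

S1, S2, S3, S4 together cover every segment (S1 ∪ S2 ∪ S3 ∪ S4 = {N0, N1, N2, N3, N4, N5, N6, N7, N8, N9}); total cost 15 + 11 + 4 + 3 = 33.
The greedy pick S6, S3, S5, S2, S1 costs 36; no covering selection beats 33.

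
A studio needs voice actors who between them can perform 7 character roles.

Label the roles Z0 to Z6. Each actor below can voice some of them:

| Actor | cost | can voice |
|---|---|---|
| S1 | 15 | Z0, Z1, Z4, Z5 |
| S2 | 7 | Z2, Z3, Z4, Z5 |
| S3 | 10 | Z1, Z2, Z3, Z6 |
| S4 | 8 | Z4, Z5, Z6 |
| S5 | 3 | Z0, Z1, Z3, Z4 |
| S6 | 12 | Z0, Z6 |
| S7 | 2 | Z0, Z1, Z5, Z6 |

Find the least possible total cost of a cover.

S2, S7 together cover every role (S2 ∪ S7 = {Z0, Z1, Z2, Z3, Z4, Z5, Z6}); total cost 7 + 2 = 9.
The greedy pick S7, S5, S2 costs 12; no covering selection beats 9.

9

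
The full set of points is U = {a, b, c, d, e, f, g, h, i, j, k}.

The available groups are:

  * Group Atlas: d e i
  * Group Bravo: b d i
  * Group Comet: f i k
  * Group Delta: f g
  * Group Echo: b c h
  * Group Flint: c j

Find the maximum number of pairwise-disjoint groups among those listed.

Atlas, Delta, Echo are pairwise disjoint (Atlas={d,e,i}; Delta={f,g}; Echo={b,c,h}).
Every remaining group overlaps one of these, and no 4 of the listed groups are pairwise disjoint, so 3 is the maximum.

3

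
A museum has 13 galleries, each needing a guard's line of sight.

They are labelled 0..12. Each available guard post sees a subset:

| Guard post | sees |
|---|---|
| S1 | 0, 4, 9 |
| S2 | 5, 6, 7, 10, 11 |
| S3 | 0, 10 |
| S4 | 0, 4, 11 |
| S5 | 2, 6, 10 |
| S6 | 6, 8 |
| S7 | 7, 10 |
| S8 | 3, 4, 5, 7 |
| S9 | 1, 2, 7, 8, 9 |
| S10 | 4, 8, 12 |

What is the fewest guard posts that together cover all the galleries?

S4 and S5 and S8 and S9 and S10 together: S4 ∪ S5 ∪ S8 ∪ S9 ∪ S10 = {0, 1, 2, 3, 4, 5, 6, 7, 8, 9, 10, 11, 12} — every gallery is covered.
No 4 of the 10 guard posts cover everything (all 210 combinations miss at least one gallery), so 5 is optimal.

5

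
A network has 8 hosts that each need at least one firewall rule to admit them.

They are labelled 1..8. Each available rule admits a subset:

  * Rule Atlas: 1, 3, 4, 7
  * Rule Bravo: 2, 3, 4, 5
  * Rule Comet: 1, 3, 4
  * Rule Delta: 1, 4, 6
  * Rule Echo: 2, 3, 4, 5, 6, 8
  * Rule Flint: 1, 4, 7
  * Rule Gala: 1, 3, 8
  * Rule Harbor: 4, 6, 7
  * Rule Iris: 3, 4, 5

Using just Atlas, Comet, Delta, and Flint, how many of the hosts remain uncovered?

3

Union of Atlas, Comet, Delta, Flint = {1, 3, 4, 6, 7}.
Not covered: 2, 5, 8 — 3 hosts.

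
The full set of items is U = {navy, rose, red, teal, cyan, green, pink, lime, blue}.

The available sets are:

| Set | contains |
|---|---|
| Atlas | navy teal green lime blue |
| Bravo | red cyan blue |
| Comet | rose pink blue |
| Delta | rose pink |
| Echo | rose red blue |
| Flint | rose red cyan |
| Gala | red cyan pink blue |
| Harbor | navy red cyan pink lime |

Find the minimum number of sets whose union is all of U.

3

Take {Atlas, Bravo, Delta}. Their union is {navy, rose, red, teal, cyan, green, pink, lime, blue}, which is all 9 items.
Only Atlas contains teal, so Atlas is forced; the remaining 4 items need at least 2 more sets (each remaining set adds at most 3) — so at least 3 sets are needed, and 3 is optimal.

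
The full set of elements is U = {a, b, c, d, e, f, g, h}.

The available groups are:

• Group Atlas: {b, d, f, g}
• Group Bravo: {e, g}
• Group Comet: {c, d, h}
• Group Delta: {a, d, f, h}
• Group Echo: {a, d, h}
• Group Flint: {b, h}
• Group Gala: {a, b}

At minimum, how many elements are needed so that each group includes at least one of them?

3

T = {b, d, g} meets every group (each contains at least one member of T), and |T| = 3.
The groups Bravo, Comet, Gala are pairwise disjoint, so any hitting set needs a separate element for each — at least 3. Hence 3 is optimal.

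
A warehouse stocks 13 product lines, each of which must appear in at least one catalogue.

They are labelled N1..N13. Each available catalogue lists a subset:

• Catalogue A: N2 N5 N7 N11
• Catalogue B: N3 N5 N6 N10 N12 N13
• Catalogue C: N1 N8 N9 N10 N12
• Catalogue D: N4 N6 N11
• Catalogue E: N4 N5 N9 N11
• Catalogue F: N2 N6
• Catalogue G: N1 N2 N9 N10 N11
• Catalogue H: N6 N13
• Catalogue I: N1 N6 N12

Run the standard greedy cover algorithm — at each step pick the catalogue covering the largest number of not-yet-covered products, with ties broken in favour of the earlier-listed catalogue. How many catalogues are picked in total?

Greedy: pick B (covers 6 new) → pick G (covers 4 new) → pick A (covers 1 new) → pick C (covers 1 new) → pick D (covers 1 new). Total picks: 5.
(The true minimum cover uses only 4 catalogues, so greedy is not optimal here.)

5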